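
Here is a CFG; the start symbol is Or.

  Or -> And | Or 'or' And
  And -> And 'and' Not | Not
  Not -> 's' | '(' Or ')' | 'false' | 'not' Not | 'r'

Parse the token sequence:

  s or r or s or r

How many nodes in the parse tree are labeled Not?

[Or [Or [Or [Or [And [Not s]]] or [And [Not r]]] or [And [Not s]]] or [And [Not r]]]

4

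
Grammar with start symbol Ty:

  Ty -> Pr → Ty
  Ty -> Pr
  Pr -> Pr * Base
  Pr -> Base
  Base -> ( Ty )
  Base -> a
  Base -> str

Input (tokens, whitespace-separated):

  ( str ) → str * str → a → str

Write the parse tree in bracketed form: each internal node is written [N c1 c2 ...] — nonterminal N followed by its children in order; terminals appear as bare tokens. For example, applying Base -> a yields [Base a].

[Ty [Pr [Base ( [Ty [Pr [Base str]]] )]] → [Ty [Pr [Pr [Base str]] * [Base str]] → [Ty [Pr [Base a]] → [Ty [Pr [Base str]]]]]]

Ty
Pr → Ty
Base → Ty
( Ty ) → Ty
( Pr ) → Ty
( Base ) → Ty
( str ) → Ty
( str ) → Pr → Ty
( str ) → Pr * Base → Ty
( str ) → Base * Base → Ty
( str ) → str * Base → Ty
( str ) → str * str → Ty
( str ) → str * str → Pr → Ty
( str ) → str * str → Base → Ty
( str ) → str * str → a → Ty
( str ) → str * str → a → Pr
( str ) → str * str → a → Base
( str ) → str * str → a → str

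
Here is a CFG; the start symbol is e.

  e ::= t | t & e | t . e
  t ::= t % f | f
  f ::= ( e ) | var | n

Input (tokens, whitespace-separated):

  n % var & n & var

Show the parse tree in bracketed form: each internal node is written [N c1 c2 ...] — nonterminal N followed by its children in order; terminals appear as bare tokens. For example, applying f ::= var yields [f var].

e
t & e
t % f & e
f % f & e
n % f & e
n % var & e
n % var & t & e
n % var & f & e
n % var & n & e
n % var & n & t
n % var & n & f
n % var & n & var

[e [t [t [f n]] % [f var]] & [e [t [f n]] & [e [t [f var]]]]]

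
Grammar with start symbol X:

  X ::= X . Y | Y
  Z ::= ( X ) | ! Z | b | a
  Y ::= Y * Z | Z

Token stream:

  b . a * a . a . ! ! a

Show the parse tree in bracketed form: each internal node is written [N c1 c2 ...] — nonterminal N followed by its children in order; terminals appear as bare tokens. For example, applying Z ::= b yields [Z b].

X
X . Y
X . Y . Y
X . Y . Y . Y
Y . Y . Y . Y
Z . Y . Y . Y
b . Y . Y . Y
b . Y * Z . Y . Y
b . Z * Z . Y . Y
b . a * Z . Y . Y
b . a * a . Y . Y
b . a * a . Z . Y
b . a * a . a . Y
b . a * a . a . Z
b . a * a . a . ! Z
b . a * a . a . ! ! Z
b . a * a . a . ! ! a

[X [X [X [X [Y [Z b]]] . [Y [Y [Z a]] * [Z a]]] . [Y [Z a]]] . [Y [Z ! [Z ! [Z a]]]]]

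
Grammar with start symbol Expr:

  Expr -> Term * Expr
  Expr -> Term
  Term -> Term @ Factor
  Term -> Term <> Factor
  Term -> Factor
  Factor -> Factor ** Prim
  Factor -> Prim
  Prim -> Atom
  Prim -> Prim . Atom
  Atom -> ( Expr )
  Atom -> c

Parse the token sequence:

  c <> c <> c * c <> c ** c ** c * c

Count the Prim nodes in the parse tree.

[Expr [Term [Term [Term [Factor [Prim [Atom c]]]] <> [Factor [Prim [Atom c]]]] <> [Factor [Prim [Atom c]]]] * [Expr [Term [Term [Factor [Prim [Atom c]]]] <> [Factor [Factor [Factor [Prim [Atom c]]] ** [Prim [Atom c]]] ** [Prim [Atom c]]]] * [Expr [Term [Factor [Prim [Atom c]]]]]]]

8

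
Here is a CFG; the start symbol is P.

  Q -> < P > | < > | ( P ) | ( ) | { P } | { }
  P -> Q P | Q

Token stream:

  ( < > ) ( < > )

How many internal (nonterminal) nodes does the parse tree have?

[P [Q ( [P [Q < >]] )] [P [Q ( [P [Q < >]] )]]]

8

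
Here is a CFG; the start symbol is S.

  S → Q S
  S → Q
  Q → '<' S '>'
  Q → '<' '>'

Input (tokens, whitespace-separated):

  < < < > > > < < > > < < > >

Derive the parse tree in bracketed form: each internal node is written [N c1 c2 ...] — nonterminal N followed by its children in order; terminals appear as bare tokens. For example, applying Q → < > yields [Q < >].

S
Q S
< S > S
< Q > S
< < S > > S
< < Q > > S
< < < > > > S
< < < > > > Q S
< < < > > > < S > S
< < < > > > < Q > S
< < < > > > < < > > S
< < < > > > < < > > Q
< < < > > > < < > > < S >
< < < > > > < < > > < Q >
< < < > > > < < > > < < > >

[S [Q < [S [Q < [S [Q < >]] >]] >] [S [Q < [S [Q < >]] >] [S [Q < [S [Q < >]] >]]]]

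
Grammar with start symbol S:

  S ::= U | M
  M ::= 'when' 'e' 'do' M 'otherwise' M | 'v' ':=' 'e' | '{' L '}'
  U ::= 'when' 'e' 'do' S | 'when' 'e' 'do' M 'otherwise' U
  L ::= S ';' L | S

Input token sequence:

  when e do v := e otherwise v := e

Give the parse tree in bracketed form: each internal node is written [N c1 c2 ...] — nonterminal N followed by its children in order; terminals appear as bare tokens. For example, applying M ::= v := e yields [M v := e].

S
M
when e do M otherwise M
when e do v := e otherwise M
when e do v := e otherwise v := e

[S [M when e do [M v := e] otherwise [M v := e]]]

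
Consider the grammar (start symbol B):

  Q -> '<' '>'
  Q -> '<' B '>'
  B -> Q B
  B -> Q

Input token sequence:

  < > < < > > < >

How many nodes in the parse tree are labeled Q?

4

[B [Q < >] [B [Q < [B [Q < >]] >] [B [Q < >]]]]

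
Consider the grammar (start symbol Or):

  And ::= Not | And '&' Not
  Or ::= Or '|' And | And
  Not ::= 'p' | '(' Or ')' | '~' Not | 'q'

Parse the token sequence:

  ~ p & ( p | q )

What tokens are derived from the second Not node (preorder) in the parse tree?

p

[Or [And [And [Not ~ [Not p]]] & [Not ( [Or [Or [And [Not p]]] | [And [Not q]]] )]]]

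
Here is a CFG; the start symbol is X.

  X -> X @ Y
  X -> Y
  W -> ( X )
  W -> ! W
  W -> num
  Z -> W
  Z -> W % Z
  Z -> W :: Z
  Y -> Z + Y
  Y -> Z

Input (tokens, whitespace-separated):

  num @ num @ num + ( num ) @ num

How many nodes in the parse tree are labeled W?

6

[X [X [X [X [Y [Z [W num]]]] @ [Y [Z [W num]]]] @ [Y [Z [W num]] + [Y [Z [W ( [X [Y [Z [W num]]]] )]]]]] @ [Y [Z [W num]]]]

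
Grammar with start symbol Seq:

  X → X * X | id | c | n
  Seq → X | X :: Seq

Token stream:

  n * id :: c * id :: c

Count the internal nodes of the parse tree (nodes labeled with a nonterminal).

10

[Seq [X [X n] * [X id]] :: [Seq [X [X c] * [X id]] :: [Seq [X c]]]]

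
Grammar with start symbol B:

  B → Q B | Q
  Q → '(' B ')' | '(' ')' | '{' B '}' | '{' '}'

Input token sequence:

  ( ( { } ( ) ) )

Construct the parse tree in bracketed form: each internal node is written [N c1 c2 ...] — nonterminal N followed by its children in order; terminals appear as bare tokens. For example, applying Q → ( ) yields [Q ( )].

[B [Q ( [B [Q ( [B [Q { }] [B [Q ( )]]] )]] )]]

B
Q
( B )
( Q )
( ( B ) )
( ( Q B ) )
( ( { } B ) )
( ( { } Q ) )
( ( { } ( ) ) )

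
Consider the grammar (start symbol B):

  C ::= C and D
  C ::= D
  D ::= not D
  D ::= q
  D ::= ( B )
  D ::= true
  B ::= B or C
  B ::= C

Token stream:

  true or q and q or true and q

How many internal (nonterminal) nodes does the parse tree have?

[B [B [B [C [D true]]] or [C [C [D q]] and [D q]]] or [C [C [D true]] and [D q]]]

13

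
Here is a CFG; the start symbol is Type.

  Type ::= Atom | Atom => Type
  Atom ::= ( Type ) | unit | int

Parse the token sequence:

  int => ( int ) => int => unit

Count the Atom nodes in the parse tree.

5

[Type [Atom int] => [Type [Atom ( [Type [Atom int]] )] => [Type [Atom int] => [Type [Atom unit]]]]]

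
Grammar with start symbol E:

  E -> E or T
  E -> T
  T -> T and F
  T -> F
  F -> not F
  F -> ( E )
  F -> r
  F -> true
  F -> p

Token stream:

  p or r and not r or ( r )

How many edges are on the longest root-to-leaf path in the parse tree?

[E [E [E [T [F p]]] or [T [T [F r]] and [F not [F r]]]] or [T [F ( [E [T [F r]]] )]]]

6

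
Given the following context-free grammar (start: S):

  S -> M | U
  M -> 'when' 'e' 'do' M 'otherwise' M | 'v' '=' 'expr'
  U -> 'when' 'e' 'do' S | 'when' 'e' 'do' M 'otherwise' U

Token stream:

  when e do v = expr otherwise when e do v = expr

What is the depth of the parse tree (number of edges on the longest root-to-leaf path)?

[S [U when e do [M v = expr] otherwise [U when e do [S [M v = expr]]]]]

5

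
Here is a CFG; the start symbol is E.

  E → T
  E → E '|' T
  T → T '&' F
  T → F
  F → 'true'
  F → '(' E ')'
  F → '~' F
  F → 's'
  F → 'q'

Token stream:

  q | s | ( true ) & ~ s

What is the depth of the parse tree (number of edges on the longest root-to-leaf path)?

7

[E [E [E [T [F q]]] | [T [F s]]] | [T [T [F ( [E [T [F true]]] )]] & [F ~ [F s]]]]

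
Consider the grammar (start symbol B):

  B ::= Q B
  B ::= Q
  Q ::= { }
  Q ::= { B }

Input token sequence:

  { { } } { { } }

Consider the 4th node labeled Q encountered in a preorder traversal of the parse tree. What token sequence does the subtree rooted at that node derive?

{ }

[B [Q { [B [Q { }]] }] [B [Q { [B [Q { }]] }]]]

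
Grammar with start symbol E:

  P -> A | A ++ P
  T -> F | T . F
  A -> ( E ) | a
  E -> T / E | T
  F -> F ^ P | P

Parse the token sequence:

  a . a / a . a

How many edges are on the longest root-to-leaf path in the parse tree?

[E [T [T [F [P [A a]]]] . [F [P [A a]]]] / [E [T [T [F [P [A a]]]] . [F [P [A a]]]]]]

7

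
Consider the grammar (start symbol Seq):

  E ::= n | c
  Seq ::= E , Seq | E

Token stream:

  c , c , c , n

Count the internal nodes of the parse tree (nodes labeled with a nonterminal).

[Seq [E c] , [Seq [E c] , [Seq [E c] , [Seq [E n]]]]]

8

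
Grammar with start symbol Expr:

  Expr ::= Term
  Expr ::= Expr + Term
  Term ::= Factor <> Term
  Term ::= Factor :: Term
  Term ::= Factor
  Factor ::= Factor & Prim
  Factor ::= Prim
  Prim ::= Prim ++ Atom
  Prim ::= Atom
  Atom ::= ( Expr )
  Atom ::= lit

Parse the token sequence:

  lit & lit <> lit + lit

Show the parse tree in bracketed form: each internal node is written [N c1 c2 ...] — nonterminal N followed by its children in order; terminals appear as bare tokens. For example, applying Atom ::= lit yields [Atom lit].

Expr
Expr + Term
Term + Term
Factor <> Term + Term
Factor & Prim <> Term + Term
Prim & Prim <> Term + Term
Atom & Prim <> Term + Term
lit & Prim <> Term + Term
lit & Atom <> Term + Term
lit & lit <> Term + Term
lit & lit <> Factor + Term
lit & lit <> Prim + Term
lit & lit <> Atom + Term
lit & lit <> lit + Term
lit & lit <> lit + Factor
lit & lit <> lit + Prim
lit & lit <> lit + Atom
lit & lit <> lit + lit

[Expr [Expr [Term [Factor [Factor [Prim [Atom lit]]] & [Prim [Atom lit]]] <> [Term [Factor [Prim [Atom lit]]]]]] + [Term [Factor [Prim [Atom lit]]]]]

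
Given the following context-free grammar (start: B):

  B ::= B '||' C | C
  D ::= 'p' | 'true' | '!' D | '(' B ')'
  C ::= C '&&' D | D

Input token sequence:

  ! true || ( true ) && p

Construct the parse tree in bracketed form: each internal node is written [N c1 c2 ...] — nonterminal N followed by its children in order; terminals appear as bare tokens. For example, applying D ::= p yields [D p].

[B [B [C [D ! [D true]]]] || [C [C [D ( [B [C [D true]]] )]] && [D p]]]

B
B || C
C || C
D || C
! D || C
! true || C
! true || C && D
! true || D && D
! true || ( B ) && D
! true || ( C ) && D
! true || ( D ) && D
! true || ( true ) && D
! true || ( true ) && p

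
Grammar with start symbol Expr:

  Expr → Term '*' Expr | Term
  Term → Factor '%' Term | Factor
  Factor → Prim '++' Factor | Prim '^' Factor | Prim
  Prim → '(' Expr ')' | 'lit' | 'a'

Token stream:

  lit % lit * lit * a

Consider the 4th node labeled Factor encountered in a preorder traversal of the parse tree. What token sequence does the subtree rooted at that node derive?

[Expr [Term [Factor [Prim lit]] % [Term [Factor [Prim lit]]]] * [Expr [Term [Factor [Prim lit]]] * [Expr [Term [Factor [Prim a]]]]]]

a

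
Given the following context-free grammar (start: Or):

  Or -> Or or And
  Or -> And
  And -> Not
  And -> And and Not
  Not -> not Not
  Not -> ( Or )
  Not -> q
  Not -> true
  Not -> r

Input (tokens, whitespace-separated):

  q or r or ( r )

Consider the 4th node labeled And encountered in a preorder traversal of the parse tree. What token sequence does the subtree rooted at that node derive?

[Or [Or [Or [And [Not q]]] or [And [Not r]]] or [And [Not ( [Or [And [Not r]]] )]]]

r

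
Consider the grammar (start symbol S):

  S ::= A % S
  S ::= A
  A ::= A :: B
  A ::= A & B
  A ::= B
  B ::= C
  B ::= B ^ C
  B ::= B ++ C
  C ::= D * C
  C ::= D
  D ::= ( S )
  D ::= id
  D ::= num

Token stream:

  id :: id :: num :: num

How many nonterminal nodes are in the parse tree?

[S [A [A [A [A [B [C [D id]]]] :: [B [C [D id]]]] :: [B [C [D num]]]] :: [B [C [D num]]]]]

17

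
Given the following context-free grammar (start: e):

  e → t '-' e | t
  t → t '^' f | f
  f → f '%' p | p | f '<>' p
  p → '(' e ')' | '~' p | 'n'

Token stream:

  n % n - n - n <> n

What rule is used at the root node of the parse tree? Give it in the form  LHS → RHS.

e → t '-' e

[e [t [f [f [p n]] % [p n]]] - [e [t [f [p n]]] - [e [t [f [f [p n]] <> [p n]]]]]]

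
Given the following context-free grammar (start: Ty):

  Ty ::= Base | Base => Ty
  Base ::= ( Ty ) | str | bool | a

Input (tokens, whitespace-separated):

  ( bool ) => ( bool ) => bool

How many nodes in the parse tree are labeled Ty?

[Ty [Base ( [Ty [Base bool]] )] => [Ty [Base ( [Ty [Base bool]] )] => [Ty [Base bool]]]]

5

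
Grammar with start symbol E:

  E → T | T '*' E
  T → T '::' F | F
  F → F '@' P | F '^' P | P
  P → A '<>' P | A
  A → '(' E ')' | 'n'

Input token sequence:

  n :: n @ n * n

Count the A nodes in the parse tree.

[E [T [T [F [P [A n]]]] :: [F [F [P [A n]]] @ [P [A n]]]] * [E [T [F [P [A n]]]]]]

4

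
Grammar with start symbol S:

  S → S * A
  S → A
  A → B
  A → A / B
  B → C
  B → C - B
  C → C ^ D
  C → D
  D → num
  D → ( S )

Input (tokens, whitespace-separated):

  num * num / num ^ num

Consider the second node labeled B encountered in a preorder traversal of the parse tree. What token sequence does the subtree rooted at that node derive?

num

[S [S [A [B [C [D num]]]]] * [A [A [B [C [D num]]]] / [B [C [C [D num]] ^ [D num]]]]]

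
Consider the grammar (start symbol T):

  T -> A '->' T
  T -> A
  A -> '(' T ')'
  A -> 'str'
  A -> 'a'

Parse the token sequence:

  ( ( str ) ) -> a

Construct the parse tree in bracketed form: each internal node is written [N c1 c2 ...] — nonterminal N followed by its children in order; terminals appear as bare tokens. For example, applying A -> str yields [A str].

T
A -> T
( T ) -> T
( A ) -> T
( ( T ) ) -> T
( ( A ) ) -> T
( ( str ) ) -> T
( ( str ) ) -> A
( ( str ) ) -> a

[T [A ( [T [A ( [T [A str]] )]] )] -> [T [A a]]]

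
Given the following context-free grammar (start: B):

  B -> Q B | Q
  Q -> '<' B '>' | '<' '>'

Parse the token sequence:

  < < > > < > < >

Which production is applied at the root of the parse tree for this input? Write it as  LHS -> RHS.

B -> Q B

[B [Q < [B [Q < >]] >] [B [Q < >] [B [Q < >]]]]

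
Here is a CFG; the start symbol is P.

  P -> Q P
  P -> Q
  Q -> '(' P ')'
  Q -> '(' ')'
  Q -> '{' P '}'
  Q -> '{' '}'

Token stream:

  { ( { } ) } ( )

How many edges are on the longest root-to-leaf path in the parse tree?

[P [Q { [P [Q ( [P [Q { }]] )]] }] [P [Q ( )]]]

6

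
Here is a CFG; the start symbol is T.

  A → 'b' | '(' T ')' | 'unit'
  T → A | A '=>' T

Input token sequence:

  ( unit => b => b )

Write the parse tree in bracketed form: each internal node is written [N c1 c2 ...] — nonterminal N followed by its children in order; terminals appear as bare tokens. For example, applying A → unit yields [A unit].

[T [A ( [T [A unit] => [T [A b] => [T [A b]]]] )]]

T
A
( T )
( A => T )
( unit => T )
( unit => A => T )
( unit => b => T )
( unit => b => A )
( unit => b => b )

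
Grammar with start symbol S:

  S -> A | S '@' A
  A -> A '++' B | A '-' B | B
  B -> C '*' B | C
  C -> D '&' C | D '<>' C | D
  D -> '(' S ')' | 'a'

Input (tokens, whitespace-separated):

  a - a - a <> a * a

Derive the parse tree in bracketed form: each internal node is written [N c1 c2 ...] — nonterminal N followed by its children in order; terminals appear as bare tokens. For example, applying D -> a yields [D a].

[S [A [A [A [B [C [D a]]]] - [B [C [D a]]]] - [B [C [D a] <> [C [D a]]] * [B [C [D a]]]]]]

S
A
A - B
A - B - B
B - B - B
C - B - B
D - B - B
a - B - B
a - C - B
a - D - B
a - a - B
a - a - C * B
a - a - D <> C * B
a - a - a <> C * B
a - a - a <> D * B
a - a - a <> a * B
a - a - a <> a * C
a - a - a <> a * D
a - a - a <> a * a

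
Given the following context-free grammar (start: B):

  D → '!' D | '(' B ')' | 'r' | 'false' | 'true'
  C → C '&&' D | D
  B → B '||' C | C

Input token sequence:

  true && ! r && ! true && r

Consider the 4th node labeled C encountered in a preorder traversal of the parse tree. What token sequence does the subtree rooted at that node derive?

[B [C [C [C [C [D true]] && [D ! [D r]]] && [D ! [D true]]] && [D r]]]

true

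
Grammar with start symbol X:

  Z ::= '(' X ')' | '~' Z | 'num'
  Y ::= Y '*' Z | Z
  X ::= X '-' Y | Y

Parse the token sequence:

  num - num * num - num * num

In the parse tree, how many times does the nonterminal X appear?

[X [X [X [Y [Z num]]] - [Y [Y [Z num]] * [Z num]]] - [Y [Y [Z num]] * [Z num]]]

3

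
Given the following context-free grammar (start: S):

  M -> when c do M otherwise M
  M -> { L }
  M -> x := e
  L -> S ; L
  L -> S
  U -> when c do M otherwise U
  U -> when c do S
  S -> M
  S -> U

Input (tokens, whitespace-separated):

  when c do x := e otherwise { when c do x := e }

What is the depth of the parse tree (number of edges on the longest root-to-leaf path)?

[S [M when c do [M x := e] otherwise [M { [L [S [U when c do [S [M x := e]]]]] }]]]

8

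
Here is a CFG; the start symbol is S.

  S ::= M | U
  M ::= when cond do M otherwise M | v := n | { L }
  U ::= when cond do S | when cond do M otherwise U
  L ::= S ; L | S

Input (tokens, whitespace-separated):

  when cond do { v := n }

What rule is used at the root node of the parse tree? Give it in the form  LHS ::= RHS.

[S [U when cond do [S [M { [L [S [M v := n]]] }]]]]

S ::= U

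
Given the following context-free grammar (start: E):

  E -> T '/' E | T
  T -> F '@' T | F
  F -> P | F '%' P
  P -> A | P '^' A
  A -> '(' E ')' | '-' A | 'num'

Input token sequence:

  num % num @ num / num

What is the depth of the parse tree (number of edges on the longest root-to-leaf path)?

[E [T [F [F [P [A num]]] % [P [A num]]] @ [T [F [P [A num]]]]] / [E [T [F [P [A num]]]]]]

6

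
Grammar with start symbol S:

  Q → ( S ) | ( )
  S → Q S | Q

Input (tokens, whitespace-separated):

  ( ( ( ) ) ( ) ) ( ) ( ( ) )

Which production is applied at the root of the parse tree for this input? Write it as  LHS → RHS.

S → Q S

[S [Q ( [S [Q ( [S [Q ( )]] )] [S [Q ( )]]] )] [S [Q ( )] [S [Q ( [S [Q ( )]] )]]]]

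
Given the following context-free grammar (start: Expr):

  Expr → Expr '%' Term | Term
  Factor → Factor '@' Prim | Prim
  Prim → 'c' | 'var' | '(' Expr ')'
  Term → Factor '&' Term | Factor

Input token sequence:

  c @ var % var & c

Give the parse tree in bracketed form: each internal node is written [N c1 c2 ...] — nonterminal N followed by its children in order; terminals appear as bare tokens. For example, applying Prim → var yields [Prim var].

Expr
Expr % Term
Term % Term
Factor % Term
Factor @ Prim % Term
Prim @ Prim % Term
c @ Prim % Term
c @ var % Term
c @ var % Factor & Term
c @ var % Prim & Term
c @ var % var & Term
c @ var % var & Factor
c @ var % var & Prim
c @ var % var & c

[Expr [Expr [Term [Factor [Factor [Prim c]] @ [Prim var]]]] % [Term [Factor [Prim var]] & [Term [Factor [Prim c]]]]]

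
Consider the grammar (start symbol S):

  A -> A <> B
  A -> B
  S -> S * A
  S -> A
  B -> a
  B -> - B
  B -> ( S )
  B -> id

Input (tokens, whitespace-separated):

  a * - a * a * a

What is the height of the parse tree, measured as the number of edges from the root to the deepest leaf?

[S [S [S [S [A [B a]]] * [A [B - [B a]]]] * [A [B a]]] * [A [B a]]]

6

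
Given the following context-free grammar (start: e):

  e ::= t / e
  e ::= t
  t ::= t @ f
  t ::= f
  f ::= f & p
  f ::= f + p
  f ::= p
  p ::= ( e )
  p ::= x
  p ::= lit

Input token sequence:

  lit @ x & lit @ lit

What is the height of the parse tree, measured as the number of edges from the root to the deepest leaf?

[e [t [t [t [f [p lit]]] @ [f [f [p x]] & [p lit]]] @ [f [p lit]]]]

6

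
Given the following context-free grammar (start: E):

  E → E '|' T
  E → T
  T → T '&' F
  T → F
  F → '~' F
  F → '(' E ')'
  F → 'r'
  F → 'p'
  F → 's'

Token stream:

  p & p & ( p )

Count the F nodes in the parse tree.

4

[E [T [T [T [F p]] & [F p]] & [F ( [E [T [F p]]] )]]]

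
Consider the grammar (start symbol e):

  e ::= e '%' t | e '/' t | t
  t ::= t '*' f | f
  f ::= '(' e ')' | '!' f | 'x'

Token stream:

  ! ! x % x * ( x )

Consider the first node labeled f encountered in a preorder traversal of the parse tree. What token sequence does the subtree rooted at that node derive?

[e [e [t [f ! [f ! [f x]]]]] % [t [t [f x]] * [f ( [e [t [f x]]] )]]]

! ! x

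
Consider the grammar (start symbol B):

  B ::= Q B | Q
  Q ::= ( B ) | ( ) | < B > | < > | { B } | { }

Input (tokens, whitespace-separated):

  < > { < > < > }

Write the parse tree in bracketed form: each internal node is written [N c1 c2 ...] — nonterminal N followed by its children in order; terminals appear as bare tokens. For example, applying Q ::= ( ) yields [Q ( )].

[B [Q < >] [B [Q { [B [Q < >] [B [Q < >]]] }]]]

B
Q B
< > B
< > Q
< > { B }
< > { Q B }
< > { < > B }
< > { < > Q }
< > { < > < > }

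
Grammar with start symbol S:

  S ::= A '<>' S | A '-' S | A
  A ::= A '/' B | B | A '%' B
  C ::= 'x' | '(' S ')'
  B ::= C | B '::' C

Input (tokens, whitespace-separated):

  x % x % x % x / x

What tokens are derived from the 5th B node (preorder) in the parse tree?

x

[S [A [A [A [A [A [B [C x]]] % [B [C x]]] % [B [C x]]] % [B [C x]]] / [B [C x]]]]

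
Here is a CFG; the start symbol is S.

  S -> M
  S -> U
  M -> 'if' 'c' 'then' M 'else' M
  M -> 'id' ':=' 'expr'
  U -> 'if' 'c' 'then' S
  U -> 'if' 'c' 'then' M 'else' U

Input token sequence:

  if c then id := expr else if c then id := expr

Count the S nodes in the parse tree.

[S [U if c then [M id := expr] else [U if c then [S [M id := expr]]]]]

2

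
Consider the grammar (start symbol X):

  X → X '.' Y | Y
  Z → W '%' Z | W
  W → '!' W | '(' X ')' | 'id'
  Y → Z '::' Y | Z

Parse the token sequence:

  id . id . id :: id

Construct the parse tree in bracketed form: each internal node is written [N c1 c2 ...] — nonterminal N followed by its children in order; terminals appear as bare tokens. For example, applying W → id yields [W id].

X
X . Y
X . Y . Y
Y . Y . Y
Z . Y . Y
W . Y . Y
id . Y . Y
id . Z . Y
id . W . Y
id . id . Y
id . id . Z :: Y
id . id . W :: Y
id . id . id :: Y
id . id . id :: Z
id . id . id :: W
id . id . id :: id

[X [X [X [Y [Z [W id]]]] . [Y [Z [W id]]]] . [Y [Z [W id]] :: [Y [Z [W id]]]]]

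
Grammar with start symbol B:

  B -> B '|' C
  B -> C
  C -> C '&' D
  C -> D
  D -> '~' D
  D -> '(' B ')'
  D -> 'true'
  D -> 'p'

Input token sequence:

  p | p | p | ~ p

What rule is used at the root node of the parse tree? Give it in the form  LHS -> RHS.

B -> B '|' C

[B [B [B [B [C [D p]]] | [C [D p]]] | [C [D p]]] | [C [D ~ [D p]]]]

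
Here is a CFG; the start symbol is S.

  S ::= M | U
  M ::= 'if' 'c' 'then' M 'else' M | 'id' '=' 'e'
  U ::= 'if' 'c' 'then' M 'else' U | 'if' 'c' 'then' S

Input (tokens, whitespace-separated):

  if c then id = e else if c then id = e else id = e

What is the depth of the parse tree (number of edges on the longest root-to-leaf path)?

4

[S [M if c then [M id = e] else [M if c then [M id = e] else [M id = e]]]]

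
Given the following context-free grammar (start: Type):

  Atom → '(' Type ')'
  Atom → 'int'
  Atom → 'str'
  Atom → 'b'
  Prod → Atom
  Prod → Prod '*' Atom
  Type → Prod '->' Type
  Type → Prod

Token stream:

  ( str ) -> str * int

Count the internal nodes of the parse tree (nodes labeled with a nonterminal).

[Type [Prod [Atom ( [Type [Prod [Atom str]]] )]] -> [Type [Prod [Prod [Atom str]] * [Atom int]]]]

11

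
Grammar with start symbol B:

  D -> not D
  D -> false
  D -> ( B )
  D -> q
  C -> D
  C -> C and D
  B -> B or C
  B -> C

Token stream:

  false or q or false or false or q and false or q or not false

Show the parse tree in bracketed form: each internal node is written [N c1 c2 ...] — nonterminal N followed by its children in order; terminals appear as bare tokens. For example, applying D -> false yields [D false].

[B [B [B [B [B [B [B [C [D false]]] or [C [D q]]] or [C [D false]]] or [C [D false]]] or [C [C [D q]] and [D false]]] or [C [D q]]] or [C [D not [D false]]]]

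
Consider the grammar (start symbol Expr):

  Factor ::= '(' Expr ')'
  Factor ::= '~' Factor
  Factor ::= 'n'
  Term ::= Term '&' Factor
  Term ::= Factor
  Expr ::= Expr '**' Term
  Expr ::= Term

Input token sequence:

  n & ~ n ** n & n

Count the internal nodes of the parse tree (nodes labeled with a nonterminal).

[Expr [Expr [Term [Term [Factor n]] & [Factor ~ [Factor n]]]] ** [Term [Term [Factor n]] & [Factor n]]]

11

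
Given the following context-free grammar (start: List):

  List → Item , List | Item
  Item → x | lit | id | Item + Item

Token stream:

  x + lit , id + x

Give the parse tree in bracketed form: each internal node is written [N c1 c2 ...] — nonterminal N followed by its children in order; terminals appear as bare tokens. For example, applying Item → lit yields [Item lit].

List
Item , List
Item + Item , List
x + Item , List
x + lit , List
x + lit , Item
x + lit , Item + Item
x + lit , id + Item
x + lit , id + x

[List [Item [Item x] + [Item lit]] , [List [Item [Item id] + [Item x]]]]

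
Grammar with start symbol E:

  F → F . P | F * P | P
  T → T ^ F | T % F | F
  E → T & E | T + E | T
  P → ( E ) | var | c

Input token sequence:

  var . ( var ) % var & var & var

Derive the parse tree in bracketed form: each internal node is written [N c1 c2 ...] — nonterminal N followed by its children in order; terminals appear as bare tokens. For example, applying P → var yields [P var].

E
T & E
T % F & E
F % F & E
F . P % F & E
P . P % F & E
var . P % F & E
var . ( E ) % F & E
var . ( T ) % F & E
var . ( F ) % F & E
var . ( P ) % F & E
var . ( var ) % F & E
var . ( var ) % P & E
var . ( var ) % var & E
var . ( var ) % var & T & E
var . ( var ) % var & F & E
var . ( var ) % var & P & E
var . ( var ) % var & var & E
var . ( var ) % var & var & T
var . ( var ) % var & var & F
var . ( var ) % var & var & P
var . ( var ) % var & var & var

[E [T [T [F [F [P var]] . [P ( [E [T [F [P var]]]] )]]] % [F [P var]]] & [E [T [F [P var]]] & [E [T [F [P var]]]]]]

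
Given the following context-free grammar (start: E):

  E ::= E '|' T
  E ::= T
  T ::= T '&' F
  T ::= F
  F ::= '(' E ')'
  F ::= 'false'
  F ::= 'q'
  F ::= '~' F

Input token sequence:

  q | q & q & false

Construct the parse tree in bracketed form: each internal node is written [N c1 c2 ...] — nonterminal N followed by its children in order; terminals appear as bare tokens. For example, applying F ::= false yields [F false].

E
E | T
T | T
F | T
q | T
q | T & F
q | T & F & F
q | F & F & F
q | q & F & F
q | q & q & F
q | q & q & false

[E [E [T [F q]]] | [T [T [T [F q]] & [F q]] & [F false]]]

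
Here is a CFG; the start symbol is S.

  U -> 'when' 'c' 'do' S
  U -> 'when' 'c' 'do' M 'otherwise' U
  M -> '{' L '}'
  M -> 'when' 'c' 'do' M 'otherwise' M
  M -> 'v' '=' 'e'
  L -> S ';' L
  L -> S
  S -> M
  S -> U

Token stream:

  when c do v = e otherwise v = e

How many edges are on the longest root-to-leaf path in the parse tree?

3

[S [M when c do [M v = e] otherwise [M v = e]]]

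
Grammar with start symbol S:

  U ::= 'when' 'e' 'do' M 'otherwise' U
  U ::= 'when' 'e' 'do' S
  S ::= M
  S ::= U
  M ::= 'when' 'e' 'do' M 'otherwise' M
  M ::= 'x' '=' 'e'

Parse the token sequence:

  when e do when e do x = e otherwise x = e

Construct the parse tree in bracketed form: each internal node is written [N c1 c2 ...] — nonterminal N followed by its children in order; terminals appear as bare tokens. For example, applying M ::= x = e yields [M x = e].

S
U
when e do S
when e do M
when e do when e do M otherwise M
when e do when e do x = e otherwise M
when e do when e do x = e otherwise x = e

[S [U when e do [S [M when e do [M x = e] otherwise [M x = e]]]]]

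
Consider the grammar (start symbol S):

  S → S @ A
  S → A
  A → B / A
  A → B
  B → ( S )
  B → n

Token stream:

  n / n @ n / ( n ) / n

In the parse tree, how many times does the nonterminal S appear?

[S [S [A [B n] / [A [B n]]]] @ [A [B n] / [A [B ( [S [A [B n]]] )] / [A [B n]]]]]

3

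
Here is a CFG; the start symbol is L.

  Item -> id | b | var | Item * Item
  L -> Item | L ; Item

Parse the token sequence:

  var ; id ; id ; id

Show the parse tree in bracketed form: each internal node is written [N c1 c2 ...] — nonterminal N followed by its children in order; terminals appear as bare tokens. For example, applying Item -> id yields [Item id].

[L [L [L [L [Item var]] ; [Item id]] ; [Item id]] ; [Item id]]

L
L ; Item
L ; Item ; Item
L ; Item ; Item ; Item
Item ; Item ; Item ; Item
var ; Item ; Item ; Item
var ; id ; Item ; Item
var ; id ; id ; Item
var ; id ; id ; id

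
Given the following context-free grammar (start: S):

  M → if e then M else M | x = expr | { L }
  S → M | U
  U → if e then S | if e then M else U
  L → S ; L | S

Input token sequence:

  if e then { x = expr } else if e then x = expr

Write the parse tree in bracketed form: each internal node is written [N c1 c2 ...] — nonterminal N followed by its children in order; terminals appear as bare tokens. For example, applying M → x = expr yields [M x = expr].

[S [U if e then [M { [L [S [M x = expr]]] }] else [U if e then [S [M x = expr]]]]]

S
U
if e then M else U
if e then { L } else U
if e then { S } else U
if e then { M } else U
if e then { x = expr } else U
if e then { x = expr } else if e then S
if e then { x = expr } else if e then M
if e then { x = expr } else if e then x = expr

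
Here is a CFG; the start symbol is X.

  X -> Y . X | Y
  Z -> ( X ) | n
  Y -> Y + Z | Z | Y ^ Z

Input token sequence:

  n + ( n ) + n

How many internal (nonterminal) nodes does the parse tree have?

10

[X [Y [Y [Y [Z n]] + [Z ( [X [Y [Z n]]] )]] + [Z n]]]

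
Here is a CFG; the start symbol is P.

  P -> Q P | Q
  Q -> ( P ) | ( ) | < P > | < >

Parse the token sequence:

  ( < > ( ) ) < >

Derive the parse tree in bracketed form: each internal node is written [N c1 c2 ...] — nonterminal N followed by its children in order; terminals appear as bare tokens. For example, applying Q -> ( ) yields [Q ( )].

[P [Q ( [P [Q < >] [P [Q ( )]]] )] [P [Q < >]]]

P
Q P
( P ) P
( Q P ) P
( < > P ) P
( < > Q ) P
( < > ( ) ) P
( < > ( ) ) Q
( < > ( ) ) < >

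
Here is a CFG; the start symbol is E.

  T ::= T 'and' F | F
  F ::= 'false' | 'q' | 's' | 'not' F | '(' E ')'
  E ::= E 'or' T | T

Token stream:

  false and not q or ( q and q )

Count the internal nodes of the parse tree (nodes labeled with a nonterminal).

14

[E [E [T [T [F false]] and [F not [F q]]]] or [T [F ( [E [T [T [F q]] and [F q]]] )]]]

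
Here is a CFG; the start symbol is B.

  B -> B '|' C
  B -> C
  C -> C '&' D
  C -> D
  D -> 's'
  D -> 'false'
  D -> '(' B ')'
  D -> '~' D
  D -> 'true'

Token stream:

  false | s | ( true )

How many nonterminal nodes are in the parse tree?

12

[B [B [B [C [D false]]] | [C [D s]]] | [C [D ( [B [C [D true]]] )]]]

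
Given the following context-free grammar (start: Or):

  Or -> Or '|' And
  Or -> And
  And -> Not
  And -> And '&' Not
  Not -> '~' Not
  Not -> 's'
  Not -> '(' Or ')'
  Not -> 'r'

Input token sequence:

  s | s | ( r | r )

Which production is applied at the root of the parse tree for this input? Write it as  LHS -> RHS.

Or -> Or '|' And

[Or [Or [Or [And [Not s]]] | [And [Not s]]] | [And [Not ( [Or [Or [And [Not r]]] | [And [Not r]]] )]]]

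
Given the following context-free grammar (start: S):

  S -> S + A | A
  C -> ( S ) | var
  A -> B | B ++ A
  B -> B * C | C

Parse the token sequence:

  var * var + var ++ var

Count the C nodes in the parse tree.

[S [S [A [B [B [C var]] * [C var]]]] + [A [B [C var]] ++ [A [B [C var]]]]]

4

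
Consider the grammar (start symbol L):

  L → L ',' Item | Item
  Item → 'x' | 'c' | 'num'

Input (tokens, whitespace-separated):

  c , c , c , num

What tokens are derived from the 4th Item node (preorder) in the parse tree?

num

[L [L [L [L [Item c]] , [Item c]] , [Item c]] , [Item num]]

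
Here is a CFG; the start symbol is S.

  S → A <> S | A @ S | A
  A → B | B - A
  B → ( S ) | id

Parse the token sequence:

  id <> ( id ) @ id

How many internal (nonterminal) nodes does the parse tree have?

[S [A [B id]] <> [S [A [B ( [S [A [B id]]] )]] @ [S [A [B id]]]]]

12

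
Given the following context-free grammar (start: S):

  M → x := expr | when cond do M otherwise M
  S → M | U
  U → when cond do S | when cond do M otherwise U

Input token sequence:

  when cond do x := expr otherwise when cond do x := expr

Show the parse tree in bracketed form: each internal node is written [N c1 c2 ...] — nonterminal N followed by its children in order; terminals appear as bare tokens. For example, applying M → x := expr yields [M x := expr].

S
U
when cond do M otherwise U
when cond do x := expr otherwise U
when cond do x := expr otherwise when cond do S
when cond do x := expr otherwise when cond do M
when cond do x := expr otherwise when cond do x := expr

[S [U when cond do [M x := expr] otherwise [U when cond do [S [M x := expr]]]]]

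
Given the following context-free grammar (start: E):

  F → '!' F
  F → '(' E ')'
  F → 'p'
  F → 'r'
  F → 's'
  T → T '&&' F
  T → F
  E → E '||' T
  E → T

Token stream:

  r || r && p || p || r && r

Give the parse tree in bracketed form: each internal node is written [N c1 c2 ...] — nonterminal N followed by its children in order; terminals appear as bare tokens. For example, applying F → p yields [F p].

E
E || T
E || T || T
E || T || T || T
T || T || T || T
F || T || T || T
r || T || T || T
r || T && F || T || T
r || F && F || T || T
r || r && F || T || T
r || r && p || T || T
r || r && p || F || T
r || r && p || p || T
r || r && p || p || T && F
r || r && p || p || F && F
r || r && p || p || r && F
r || r && p || p || r && r

[E [E [E [E [T [F r]]] || [T [T [F r]] && [F p]]] || [T [F p]]] || [T [T [F r]] && [F r]]]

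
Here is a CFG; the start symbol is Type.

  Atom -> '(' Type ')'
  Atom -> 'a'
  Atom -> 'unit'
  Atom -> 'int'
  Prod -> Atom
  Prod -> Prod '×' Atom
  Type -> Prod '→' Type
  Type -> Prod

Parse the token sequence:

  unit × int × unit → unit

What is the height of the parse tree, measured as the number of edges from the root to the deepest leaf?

[Type [Prod [Prod [Prod [Atom unit]] × [Atom int]] × [Atom unit]] → [Type [Prod [Atom unit]]]]

5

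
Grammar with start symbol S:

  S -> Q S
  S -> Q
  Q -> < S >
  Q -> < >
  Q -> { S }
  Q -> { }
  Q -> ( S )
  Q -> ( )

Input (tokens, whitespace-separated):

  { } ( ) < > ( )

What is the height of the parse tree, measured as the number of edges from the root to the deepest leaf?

5

[S [Q { }] [S [Q ( )] [S [Q < >] [S [Q ( )]]]]]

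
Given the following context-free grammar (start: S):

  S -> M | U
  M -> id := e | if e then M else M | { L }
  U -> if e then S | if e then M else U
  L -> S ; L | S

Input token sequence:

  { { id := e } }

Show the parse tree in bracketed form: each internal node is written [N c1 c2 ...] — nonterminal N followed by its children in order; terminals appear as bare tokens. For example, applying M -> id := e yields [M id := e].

[S [M { [L [S [M { [L [S [M id := e]]] }]]] }]]

S
M
{ L }
{ S }
{ M }
{ { L } }
{ { S } }
{ { M } }
{ { id := e } }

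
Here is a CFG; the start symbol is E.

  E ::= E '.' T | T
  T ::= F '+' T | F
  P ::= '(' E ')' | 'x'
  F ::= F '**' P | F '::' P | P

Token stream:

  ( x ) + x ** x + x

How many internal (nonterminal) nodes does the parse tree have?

16

[E [T [F [P ( [E [T [F [P x]]]] )]] + [T [F [F [P x]] ** [P x]] + [T [F [P x]]]]]]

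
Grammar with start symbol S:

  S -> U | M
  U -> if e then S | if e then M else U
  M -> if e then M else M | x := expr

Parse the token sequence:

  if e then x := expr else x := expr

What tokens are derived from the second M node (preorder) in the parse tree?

[S [M if e then [M x := expr] else [M x := expr]]]

x := expr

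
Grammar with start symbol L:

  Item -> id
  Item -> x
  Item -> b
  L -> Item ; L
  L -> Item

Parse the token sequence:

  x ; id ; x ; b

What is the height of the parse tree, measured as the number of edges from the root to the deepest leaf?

5

[L [Item x] ; [L [Item id] ; [L [Item x] ; [L [Item b]]]]]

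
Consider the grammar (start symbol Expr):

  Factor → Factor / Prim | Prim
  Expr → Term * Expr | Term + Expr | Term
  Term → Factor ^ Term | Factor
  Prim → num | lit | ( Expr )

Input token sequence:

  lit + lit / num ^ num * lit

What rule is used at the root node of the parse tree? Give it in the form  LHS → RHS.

Expr → Term + Expr

[Expr [Term [Factor [Prim lit]]] + [Expr [Term [Factor [Factor [Prim lit]] / [Prim num]] ^ [Term [Factor [Prim num]]]] * [Expr [Term [Factor [Prim lit]]]]]]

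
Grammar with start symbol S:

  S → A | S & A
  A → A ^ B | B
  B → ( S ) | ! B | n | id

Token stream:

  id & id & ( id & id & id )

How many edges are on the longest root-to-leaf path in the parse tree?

[S [S [S [A [B id]]] & [A [B id]]] & [A [B ( [S [S [S [A [B id]]] & [A [B id]]] & [A [B id]]] )]]]

8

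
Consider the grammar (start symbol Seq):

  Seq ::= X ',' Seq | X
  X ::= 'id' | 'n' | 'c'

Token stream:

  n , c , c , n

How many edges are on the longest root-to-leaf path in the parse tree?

5

[Seq [X n] , [Seq [X c] , [Seq [X c] , [Seq [X n]]]]]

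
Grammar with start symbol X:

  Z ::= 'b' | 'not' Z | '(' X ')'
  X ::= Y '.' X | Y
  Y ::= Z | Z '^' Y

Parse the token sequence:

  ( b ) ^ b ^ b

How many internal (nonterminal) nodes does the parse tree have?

[X [Y [Z ( [X [Y [Z b]]] )] ^ [Y [Z b] ^ [Y [Z b]]]]]

10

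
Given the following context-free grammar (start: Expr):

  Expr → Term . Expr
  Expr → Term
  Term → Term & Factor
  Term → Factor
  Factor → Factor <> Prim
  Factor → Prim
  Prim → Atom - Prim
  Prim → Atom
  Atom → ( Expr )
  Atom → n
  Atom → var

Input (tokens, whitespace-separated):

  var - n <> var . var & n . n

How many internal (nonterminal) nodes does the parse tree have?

[Expr [Term [Factor [Factor [Prim [Atom var] - [Prim [Atom n]]]] <> [Prim [Atom var]]]] . [Expr [Term [Term [Factor [Prim [Atom var]]]] & [Factor [Prim [Atom n]]]] . [Expr [Term [Factor [Prim [Atom n]]]]]]]

24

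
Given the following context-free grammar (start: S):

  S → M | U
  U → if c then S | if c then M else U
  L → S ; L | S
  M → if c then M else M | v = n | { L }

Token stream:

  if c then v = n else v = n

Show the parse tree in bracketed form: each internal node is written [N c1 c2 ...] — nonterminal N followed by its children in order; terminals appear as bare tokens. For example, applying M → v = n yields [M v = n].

[S [M if c then [M v = n] else [M v = n]]]

S
M
if c then M else M
if c then v = n else M
if c then v = n else v = n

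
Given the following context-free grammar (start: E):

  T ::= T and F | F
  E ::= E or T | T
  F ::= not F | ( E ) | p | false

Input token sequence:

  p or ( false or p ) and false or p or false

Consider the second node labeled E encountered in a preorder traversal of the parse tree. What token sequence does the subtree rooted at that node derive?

[E [E [E [E [T [F p]]] or [T [T [F ( [E [E [T [F false]]] or [T [F p]]] )]] and [F false]]] or [T [F p]]] or [T [F false]]]

p or ( false or p ) and false or p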